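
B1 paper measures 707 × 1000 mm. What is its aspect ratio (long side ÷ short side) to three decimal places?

1.414

1000 / 707 = 1.414
Matches √2 ≈ 1.414 — the ISO 216 defining ratio.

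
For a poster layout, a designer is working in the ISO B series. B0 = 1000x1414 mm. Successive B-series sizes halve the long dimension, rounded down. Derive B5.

B1: ⌊1414/2⌋ × 1000 = 707 × 1000 mm
B2: ⌊1000/2⌋ × 707 = 500 × 707 mm
B3: ⌊707/2⌋ × 500 = 353 × 500 mm
B4: ⌊500/2⌋ × 353 = 250 × 353 mm
B5: ⌊353/2⌋ × 250 = 176 × 250 mm

176 × 250 mm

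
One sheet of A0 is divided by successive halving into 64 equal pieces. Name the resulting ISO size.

A6

64 = 2^6, so 6 halving steps.
A0 → A1 → … → A6 after 6 steps.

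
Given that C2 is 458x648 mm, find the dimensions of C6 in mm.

114 × 162 mm

C3: ⌊648/2⌋ × 458 = 324 × 458 mm
C4: ⌊458/2⌋ × 324 = 229 × 324 mm
C5: ⌊324/2⌋ × 229 = 162 × 229 mm
C6: ⌊229/2⌋ × 162 = 114 × 162 mm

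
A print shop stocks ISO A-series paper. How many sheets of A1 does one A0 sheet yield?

Each ISO step halves the sheet: 1 × A0 → 2 × A1
From A0 to A1 is 1 halving step: 2^1 = 2.

2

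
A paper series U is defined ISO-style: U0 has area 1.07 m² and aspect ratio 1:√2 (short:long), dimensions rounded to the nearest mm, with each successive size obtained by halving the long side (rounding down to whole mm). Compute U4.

217 × 307 mm

Let U0's short side be w mm. w · w√2 = 1.07 m² = 1,070,000 mm², so w ≈ 869.8 mm and w√2 ≈ 1230.1 mm → U0 = 870 × 1230 mm.
U1: ⌊1230/2⌋ × 870 = 615 × 870 mm
U2: ⌊870/2⌋ × 615 = 435 × 615 mm
U3: ⌊615/2⌋ × 435 = 307 × 435 mm
U4: ⌊435/2⌋ × 307 = 217 × 307 mm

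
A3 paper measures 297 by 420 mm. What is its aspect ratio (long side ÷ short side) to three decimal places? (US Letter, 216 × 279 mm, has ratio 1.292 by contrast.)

1.414

420 / 297 = 1.414
Matches √2 ≈ 1.414 — the ISO 216 defining ratio.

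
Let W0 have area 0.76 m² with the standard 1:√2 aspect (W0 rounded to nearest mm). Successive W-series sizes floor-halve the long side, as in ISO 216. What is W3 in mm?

Let W0's short side be w mm. w · w√2 = 0.76 m² = 760,000 mm², so w ≈ 733.1 mm and w√2 ≈ 1036.7 mm → W0 = 733 × 1037 mm.
W1: ⌊1037/2⌋ × 733 = 518 × 733 mm
W2: ⌊733/2⌋ × 518 = 366 × 518 mm
W3: ⌊518/2⌋ × 366 = 259 × 366 mm

259 × 366 mm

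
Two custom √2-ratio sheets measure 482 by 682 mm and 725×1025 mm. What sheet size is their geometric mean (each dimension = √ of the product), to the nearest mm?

591 × 836 mm

Short side: √(482 · 725) = √349450 ≈ 591.1 → 591 mm
Long side: √(682 · 1025) = √699050 ≈ 836.1 → 836 mm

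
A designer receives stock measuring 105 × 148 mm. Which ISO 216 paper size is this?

Aspect ratio 148/105 ≈ 1.410 — close to the ISO √2 ≈ 1.414.
In the A-series (A0 area = 1 m²): A6 = 105 × 148 mm.

A6 (105 × 148 mm)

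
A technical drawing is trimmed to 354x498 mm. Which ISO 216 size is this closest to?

Aspect ratio 498/354 ≈ 1.407 — close to the ISO √2 ≈ 1.414.
In the B-series (B0 = 1000 × 1414 mm): B3 = 353 × 500 mm.
Off by 3 mm total — nearest standard size.

B3 (353 × 500 mm)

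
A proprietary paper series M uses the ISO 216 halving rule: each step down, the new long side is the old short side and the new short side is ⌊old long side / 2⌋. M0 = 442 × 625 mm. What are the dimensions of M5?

78 × 110 mm

M1: ⌊625/2⌋ × 442 = 312 × 442 mm
M2: ⌊442/2⌋ × 312 = 221 × 312 mm
M3: ⌊312/2⌋ × 221 = 156 × 221 mm
M4: ⌊221/2⌋ × 156 = 110 × 156 mm
M5: ⌊156/2⌋ × 110 = 78 × 110 mm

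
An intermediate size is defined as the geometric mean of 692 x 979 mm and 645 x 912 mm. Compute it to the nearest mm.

668 × 945 mm

Short side: √(692 · 645) = √446340 ≈ 668.1 → 668 mm
Long side: √(979 · 912) = √892848 ≈ 944.9 → 945 mm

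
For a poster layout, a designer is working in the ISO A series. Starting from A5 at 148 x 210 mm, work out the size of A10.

A6: ⌊210/2⌋ × 148 = 105 × 148 mm
A7: ⌊148/2⌋ × 105 = 74 × 105 mm
A8: ⌊105/2⌋ × 74 = 52 × 74 mm
A9: ⌊74/2⌋ × 52 = 37 × 52 mm
A10: ⌊52/2⌋ × 37 = 26 × 37 mm

26 × 37 mm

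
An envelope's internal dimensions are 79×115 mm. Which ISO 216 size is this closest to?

C7 (81 × 114 mm)

Aspect ratio 115/79 ≈ 1.456 (ISO target is √2 ≈ 1.414).
In the C-series (envelope sizes, between A and B): C7 = 81 × 114 mm.
Off by 3 mm total — nearest standard size.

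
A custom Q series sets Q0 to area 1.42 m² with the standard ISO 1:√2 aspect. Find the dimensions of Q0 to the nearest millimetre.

Let the short side be w mm. Then w · w√2 = 1.42 m² = 1,420,000 mm².
w² = 1,420,000/√2, so w ≈ 1002.0 mm; long side = w√2 ≈ 1417.1 mm.

1002 × 1417 mm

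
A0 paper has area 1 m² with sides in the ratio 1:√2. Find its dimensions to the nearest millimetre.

841 × 1189 mm

Let the short side be w mm. Then the long side is w√2 and w · w√2 = 10⁶ mm².
w² = 10⁶/√2, so w = 1000 / 2^(1/4) ≈ 840.9 mm; long side = 1000 · 2^(1/4) ≈ 1189.2 mm.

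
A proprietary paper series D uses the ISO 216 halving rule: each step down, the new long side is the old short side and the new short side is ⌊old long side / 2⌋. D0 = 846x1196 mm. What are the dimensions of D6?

105 × 149 mm

D1 = 598 × 846 mm (from D0 by 1 halving).
D2: ⌊846/2⌋ × 598 = 423 × 598 mm
D3: ⌊598/2⌋ × 423 = 299 × 423 mm
D4: ⌊423/2⌋ × 299 = 211 × 299 mm
D5: ⌊299/2⌋ × 211 = 149 × 211 mm
D6: ⌊211/2⌋ × 149 = 105 × 149 mm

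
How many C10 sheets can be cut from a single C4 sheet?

Each ISO step halves the sheet: 1 × C4 → 2 × C5 → 4 × C6 → 8 × C7 → …
From C4 to C10 is 6 halving steps: 2^6 = 64.

64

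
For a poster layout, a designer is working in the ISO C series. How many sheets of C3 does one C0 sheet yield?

C0 = 917 × 1297 mm; C3 = 324 × 458 mm.
Each halving step doubles the count; 3 steps from C0 to C3.
2^3 = 8.

8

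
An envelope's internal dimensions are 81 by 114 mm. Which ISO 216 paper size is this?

Aspect ratio 114/81 ≈ 1.407 — close to the ISO √2 ≈ 1.414.
In the C-series (envelope sizes, between A and B): C7 = 81 × 114 mm.

C7 (81 × 114 mm)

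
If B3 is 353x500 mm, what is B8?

62 × 88 mm

B4: ⌊500/2⌋ × 353 = 250 × 353 mm
B5: ⌊353/2⌋ × 250 = 176 × 250 mm
B6: ⌊250/2⌋ × 176 = 125 × 176 mm
B7: ⌊176/2⌋ × 125 = 88 × 125 mm
B8: ⌊125/2⌋ × 88 = 62 × 88 mm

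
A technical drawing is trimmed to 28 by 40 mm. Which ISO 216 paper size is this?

Aspect ratio 40/28 ≈ 1.429 — close to the ISO √2 ≈ 1.414.
In the C-series (envelope sizes, between A and B): C10 = 28 × 40 mm.

C10 (28 × 40 mm)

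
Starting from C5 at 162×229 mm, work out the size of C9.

40 × 57 mm

C6: ⌊229/2⌋ × 162 = 114 × 162 mm
C7: ⌊162/2⌋ × 114 = 81 × 114 mm
C8: ⌊114/2⌋ × 81 = 57 × 81 mm
C9: ⌊81/2⌋ × 57 = 40 × 57 mm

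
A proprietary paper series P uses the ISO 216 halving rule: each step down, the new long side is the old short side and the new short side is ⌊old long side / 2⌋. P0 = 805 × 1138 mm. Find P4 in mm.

201 × 284 mm

P1 = 569 × 805 mm (from P0 by 1 halving).
P2: ⌊805/2⌋ × 569 = 402 × 569 mm
P3: ⌊569/2⌋ × 402 = 284 × 402 mm
P4: ⌊402/2⌋ × 284 = 201 × 284 mm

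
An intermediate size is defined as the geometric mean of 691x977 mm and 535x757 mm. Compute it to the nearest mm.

Short side: √(691 · 535) = √369685 ≈ 608.0 → 608 mm
Long side: √(977 · 757) = √739589 ≈ 860.0 → 860 mm

608 × 860 mm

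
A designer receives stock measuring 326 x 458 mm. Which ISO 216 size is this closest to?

Aspect ratio 458/326 ≈ 1.405 — close to the ISO √2 ≈ 1.414.
In the C-series (envelope sizes, between A and B): C3 = 324 × 458 mm.
Off by 2 mm total — nearest standard size.

C3 (324 × 458 mm)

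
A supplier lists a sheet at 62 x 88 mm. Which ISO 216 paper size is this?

B8 (62 × 88 mm)

Aspect ratio 88/62 ≈ 1.419 — close to the ISO √2 ≈ 1.414.
In the B-series (B0 = 1000 × 1414 mm): B8 = 62 × 88 mm.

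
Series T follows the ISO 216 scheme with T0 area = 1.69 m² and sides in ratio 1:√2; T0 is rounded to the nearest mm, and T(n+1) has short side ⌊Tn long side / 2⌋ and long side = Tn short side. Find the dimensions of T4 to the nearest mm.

273 × 386 mm

Let T0's short side be w mm. w · w√2 = 1.69 m² = 1,690,000 mm², so w ≈ 1093.2 mm and w√2 ≈ 1546.0 mm → T0 = 1093 × 1546 mm.
T1: ⌊1546/2⌋ × 1093 = 773 × 1093 mm
T2: ⌊1093/2⌋ × 773 = 546 × 773 mm
T3: ⌊773/2⌋ × 546 = 386 × 546 mm
T4: ⌊546/2⌋ × 386 = 273 × 386 mm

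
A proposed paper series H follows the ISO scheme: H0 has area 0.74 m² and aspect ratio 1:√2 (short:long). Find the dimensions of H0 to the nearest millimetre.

Let the short side be w mm. Then w · w√2 = 0.74 m² = 740,000 mm².
w² = 740,000/√2, so w ≈ 723.4 mm; long side = w√2 ≈ 1023.0 mm.

723 × 1023 mm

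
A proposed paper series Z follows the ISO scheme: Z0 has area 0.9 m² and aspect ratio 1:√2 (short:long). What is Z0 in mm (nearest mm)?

Let the short side be w mm. Then w · w√2 = 0.9 m² = 900,000 mm².
w² = 900,000/√2, so w ≈ 797.7 mm; long side = w√2 ≈ 1128.2 mm.

798 × 1128 mm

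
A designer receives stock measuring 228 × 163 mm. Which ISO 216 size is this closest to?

C5 (162 × 229 mm)

Aspect ratio 228/163 ≈ 1.399 (ISO target is √2 ≈ 1.414).
In the C-series (envelope sizes, between A and B): C5 = 162 × 229 mm.
Off by 2 mm total — nearest standard size.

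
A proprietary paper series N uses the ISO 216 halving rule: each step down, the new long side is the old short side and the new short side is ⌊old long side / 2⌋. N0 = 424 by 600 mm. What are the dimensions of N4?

106 × 150 mm

N1: ⌊600/2⌋ × 424 = 300 × 424 mm
N2: ⌊424/2⌋ × 300 = 212 × 300 mm
N3: ⌊300/2⌋ × 212 = 150 × 212 mm
N4: ⌊212/2⌋ × 150 = 106 × 150 mm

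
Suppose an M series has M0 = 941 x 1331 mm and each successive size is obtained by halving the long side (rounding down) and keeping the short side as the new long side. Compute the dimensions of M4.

235 × 332 mm

M1: ⌊1331/2⌋ × 941 = 665 × 941 mm
M2: ⌊941/2⌋ × 665 = 470 × 665 mm
M3: ⌊665/2⌋ × 470 = 332 × 470 mm
M4: ⌊470/2⌋ × 332 = 235 × 332 mm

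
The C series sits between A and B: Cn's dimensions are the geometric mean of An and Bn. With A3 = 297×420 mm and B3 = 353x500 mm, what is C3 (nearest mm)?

Short side: √(297 · 353) = √104841 ≈ 323.8 → 324 mm
Long side: √(420 · 500) = √210000 ≈ 458.3 → 458 mm

324 × 458 mm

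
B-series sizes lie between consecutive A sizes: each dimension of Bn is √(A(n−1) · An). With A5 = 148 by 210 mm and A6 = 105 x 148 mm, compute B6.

Short side: √(148 · 105) = √15540 ≈ 124.7 → 125 mm
Long side: √(210 · 148) = √31080 ≈ 176.3 → 176 mm

125 × 176 mm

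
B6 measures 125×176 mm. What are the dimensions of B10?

B7: ⌊176/2⌋ × 125 = 88 × 125 mm
B8: ⌊125/2⌋ × 88 = 62 × 88 mm
B9: ⌊88/2⌋ × 62 = 44 × 62 mm
B10: ⌊62/2⌋ × 44 = 31 × 44 mm

31 × 44 mm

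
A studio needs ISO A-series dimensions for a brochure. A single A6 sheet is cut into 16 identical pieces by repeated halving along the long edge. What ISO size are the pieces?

16 = 2^4, so 4 halving steps.
A6 → A7 → … → A10 after 4 steps.

A10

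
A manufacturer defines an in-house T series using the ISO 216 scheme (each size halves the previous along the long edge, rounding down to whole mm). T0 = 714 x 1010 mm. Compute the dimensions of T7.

63 × 89 mm

T1 = 505 × 714 mm (from T0 by 1 halving).
T2: ⌊714/2⌋ × 505 = 357 × 505 mm
T3: ⌊505/2⌋ × 357 = 252 × 357 mm
T4: ⌊357/2⌋ × 252 = 178 × 252 mm
T5: ⌊252/2⌋ × 178 = 126 × 178 mm
T6: ⌊178/2⌋ × 126 = 89 × 126 mm
T7: ⌊126/2⌋ × 89 = 63 × 89 mm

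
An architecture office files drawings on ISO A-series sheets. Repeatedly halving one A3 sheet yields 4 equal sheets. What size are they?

4 = 2^2, so 2 halving steps.
A3 → A4 → … → A5 after 2 steps.

A5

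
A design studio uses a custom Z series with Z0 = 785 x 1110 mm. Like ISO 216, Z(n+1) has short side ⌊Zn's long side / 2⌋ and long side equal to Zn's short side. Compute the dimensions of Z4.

196 × 277 mm

Z1: ⌊1110/2⌋ × 785 = 555 × 785 mm
Z2: ⌊785/2⌋ × 555 = 392 × 555 mm
Z3: ⌊555/2⌋ × 392 = 277 × 392 mm
Z4: ⌊392/2⌋ × 277 = 196 × 277 mm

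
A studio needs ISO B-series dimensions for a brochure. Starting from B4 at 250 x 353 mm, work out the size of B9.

B5: ⌊353/2⌋ × 250 = 176 × 250 mm
B6: ⌊250/2⌋ × 176 = 125 × 176 mm
B7: ⌊176/2⌋ × 125 = 88 × 125 mm
B8: ⌊125/2⌋ × 88 = 62 × 88 mm
B9: ⌊88/2⌋ × 62 = 44 × 62 mm

44 × 62 mm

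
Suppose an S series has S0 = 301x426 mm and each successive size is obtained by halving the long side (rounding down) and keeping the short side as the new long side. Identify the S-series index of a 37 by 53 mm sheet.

S0: 301 × 426 mm
S1: 213 × 301 mm
S2: 150 × 213 mm
S3: 106 × 150 mm
S4: 75 × 106 mm
S5: 53 × 75 mm
S6: 37 × 53 mm
S7: 26 × 37 mm
→ matches S6.

S6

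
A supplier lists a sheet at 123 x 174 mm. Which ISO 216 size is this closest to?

Aspect ratio 174/123 ≈ 1.415 — close to the ISO √2 ≈ 1.414.
In the B-series (B0 = 1000 × 1414 mm): B6 = 125 × 176 mm.
Off by 4 mm total — nearest standard size.

B6 (125 × 176 mm)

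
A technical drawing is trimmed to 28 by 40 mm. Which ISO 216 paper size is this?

C10 (28 × 40 mm)

Aspect ratio 40/28 ≈ 1.429 — close to the ISO √2 ≈ 1.414.
In the C-series (envelope sizes, between A and B): C10 = 28 × 40 mm.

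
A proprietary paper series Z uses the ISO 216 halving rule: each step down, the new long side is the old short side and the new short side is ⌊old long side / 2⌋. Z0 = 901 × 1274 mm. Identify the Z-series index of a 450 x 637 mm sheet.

Z0: 901 × 1274 mm
Z1: 637 × 901 mm
Z2: 450 × 637 mm
Z3: 318 × 450 mm
→ matches Z2.

Z2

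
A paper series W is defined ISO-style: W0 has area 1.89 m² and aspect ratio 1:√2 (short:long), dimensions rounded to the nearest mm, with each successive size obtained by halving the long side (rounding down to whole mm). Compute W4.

289 × 408 mm

Let W0's short side be w mm. w · w√2 = 1.89 m² = 1,890,000 mm², so w ≈ 1156.0 mm and w√2 ≈ 1634.9 mm → W0 = 1156 × 1635 mm.
W1: ⌊1635/2⌋ × 1156 = 817 × 1156 mm
W2: ⌊1156/2⌋ × 817 = 578 × 817 mm
W3: ⌊817/2⌋ × 578 = 408 × 578 mm
W4: ⌊578/2⌋ × 408 = 289 × 408 mm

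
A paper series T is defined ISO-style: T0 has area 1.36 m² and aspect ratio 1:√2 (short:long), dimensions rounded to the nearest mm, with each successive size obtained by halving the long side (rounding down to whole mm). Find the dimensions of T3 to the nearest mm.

346 × 490 mm

Let T0's short side be w mm. w · w√2 = 1.36 m² = 1,360,000 mm², so w ≈ 980.6 mm and w√2 ≈ 1386.8 mm → T0 = 981 × 1387 mm.
T1: ⌊1387/2⌋ × 981 = 693 × 981 mm
T2: ⌊981/2⌋ × 693 = 490 × 693 mm
T3: ⌊693/2⌋ × 490 = 346 × 490 mm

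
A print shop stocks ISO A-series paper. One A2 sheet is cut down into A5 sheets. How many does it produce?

8

Each ISO step halves the sheet: 1 × A2 → 2 × A3 → 4 × A4 → 8 × A5
From A2 to A5 is 3 halving steps: 2^3 = 8.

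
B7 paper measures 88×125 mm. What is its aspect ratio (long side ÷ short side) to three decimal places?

1.420

125 / 88 = 1.420
ISO 216 targets √2 ≈ 1.414; the +0.006 deviation is from mm rounding.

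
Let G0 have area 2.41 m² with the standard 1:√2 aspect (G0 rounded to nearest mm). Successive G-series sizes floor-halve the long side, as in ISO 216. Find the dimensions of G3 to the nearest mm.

Let G0's short side be w mm. w · w√2 = 2.41 m² = 2,410,000 mm², so w ≈ 1305.4 mm and w√2 ≈ 1846.1 mm → G0 = 1305 × 1846 mm.
G1: ⌊1846/2⌋ × 1305 = 923 × 1305 mm
G2: ⌊1305/2⌋ × 923 = 652 × 923 mm
G3: ⌊923/2⌋ × 652 = 461 × 652 mm

461 × 652 mm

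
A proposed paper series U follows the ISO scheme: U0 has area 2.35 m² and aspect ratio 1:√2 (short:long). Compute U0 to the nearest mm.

Let the short side be w mm. Then w · w√2 = 2.35 m² = 2,350,000 mm².
w² = 2,350,000/√2, so w ≈ 1289.1 mm; long side = w√2 ≈ 1823.0 mm.

1289 × 1823 mm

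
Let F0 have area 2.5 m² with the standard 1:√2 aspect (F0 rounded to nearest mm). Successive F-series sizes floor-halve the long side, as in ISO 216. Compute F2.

Let F0's short side be w mm. w · w√2 = 2.5 m² = 2,500,000 mm², so w ≈ 1329.6 mm and w√2 ≈ 1880.3 mm → F0 = 1330 × 1880 mm.
F1: ⌊1880/2⌋ × 1330 = 940 × 1330 mm
F2: ⌊1330/2⌋ × 940 = 665 × 940 mm

665 × 940 mm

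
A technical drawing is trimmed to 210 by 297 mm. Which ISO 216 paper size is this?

Aspect ratio 297/210 ≈ 1.414 — close to the ISO √2 ≈ 1.414.
In the A-series (A0 area = 1 m²): A4 = 210 × 297 mm.

A4 (210 × 297 mm)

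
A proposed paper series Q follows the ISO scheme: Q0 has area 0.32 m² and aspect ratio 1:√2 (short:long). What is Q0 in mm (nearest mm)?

Let the short side be w mm. Then w · w√2 = 0.32 m² = 320,000 mm².
w² = 320,000/√2, so w ≈ 475.7 mm; long side = w√2 ≈ 672.7 mm.

476 × 673 mm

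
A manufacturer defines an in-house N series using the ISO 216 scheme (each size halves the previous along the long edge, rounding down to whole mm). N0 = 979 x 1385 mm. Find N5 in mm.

173 × 244 mm

N1: ⌊1385/2⌋ × 979 = 692 × 979 mm
N2: ⌊979/2⌋ × 692 = 489 × 692 mm
N3: ⌊692/2⌋ × 489 = 346 × 489 mm
N4: ⌊489/2⌋ × 346 = 244 × 346 mm
N5: ⌊346/2⌋ × 244 = 173 × 244 mm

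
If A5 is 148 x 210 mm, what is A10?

26 × 37 mm

A6: ⌊210/2⌋ × 148 = 105 × 148 mm
A7: ⌊148/2⌋ × 105 = 74 × 105 mm
A8: ⌊105/2⌋ × 74 = 52 × 74 mm
A9: ⌊74/2⌋ × 52 = 37 × 52 mm
A10: ⌊52/2⌋ × 37 = 26 × 37 mm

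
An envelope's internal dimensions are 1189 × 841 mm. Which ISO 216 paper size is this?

Aspect ratio 1189/841 ≈ 1.414 — close to the ISO √2 ≈ 1.414.
In the A-series (A0 area = 1 m²): A0 = 841 × 1189 mm.

A0 (841 × 1189 mm)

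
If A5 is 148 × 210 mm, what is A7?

74 × 105 mm

A6: ⌊210/2⌋ × 148 = 105 × 148 mm
A7: ⌊148/2⌋ × 105 = 74 × 105 mm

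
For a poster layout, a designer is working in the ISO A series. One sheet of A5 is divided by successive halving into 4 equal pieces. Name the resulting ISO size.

4 = 2^2, so 2 halving steps.
A5 → A6 → … → A7 after 2 steps.

A7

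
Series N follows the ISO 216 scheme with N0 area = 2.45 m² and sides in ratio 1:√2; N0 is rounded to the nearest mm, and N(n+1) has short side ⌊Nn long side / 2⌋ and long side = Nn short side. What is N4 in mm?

329 × 465 mm

Let N0's short side be w mm. w · w√2 = 2.45 m² = 2,450,000 mm², so w ≈ 1316.2 mm and w√2 ≈ 1861.4 mm → N0 = 1316 × 1861 mm.
N1: ⌊1861/2⌋ × 1316 = 930 × 1316 mm
N2: ⌊1316/2⌋ × 930 = 658 × 930 mm
N3: ⌊930/2⌋ × 658 = 465 × 658 mm
N4: ⌊658/2⌋ × 465 = 329 × 465 mm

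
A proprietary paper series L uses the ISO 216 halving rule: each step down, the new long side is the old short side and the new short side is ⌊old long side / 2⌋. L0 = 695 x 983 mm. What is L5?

L1 = 491 × 695 mm (from L0 by 1 halving).
L2: ⌊695/2⌋ × 491 = 347 × 491 mm
L3: ⌊491/2⌋ × 347 = 245 × 347 mm
L4: ⌊347/2⌋ × 245 = 173 × 245 mm
L5: ⌊245/2⌋ × 173 = 122 × 173 mm

122 × 173 mm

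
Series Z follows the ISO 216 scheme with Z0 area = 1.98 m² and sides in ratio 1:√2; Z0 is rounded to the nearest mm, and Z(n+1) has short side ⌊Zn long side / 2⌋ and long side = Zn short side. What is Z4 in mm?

Let Z0's short side be w mm. w · w√2 = 1.98 m² = 1,980,000 mm², so w ≈ 1183.2 mm and w√2 ≈ 1673.4 mm → Z0 = 1183 × 1673 mm.
Z1: ⌊1673/2⌋ × 1183 = 836 × 1183 mm
Z2: ⌊1183/2⌋ × 836 = 591 × 836 mm
Z3: ⌊836/2⌋ × 591 = 418 × 591 mm
Z4: ⌊591/2⌋ × 418 = 295 × 418 mm

295 × 418 mm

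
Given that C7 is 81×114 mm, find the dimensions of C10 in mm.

28 × 40 mm

C8: ⌊114/2⌋ × 81 = 57 × 81 mm
C9: ⌊81/2⌋ × 57 = 40 × 57 mm
C10: ⌊57/2⌋ × 40 = 28 × 40 mm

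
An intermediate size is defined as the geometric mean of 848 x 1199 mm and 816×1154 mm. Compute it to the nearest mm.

Short side: √(848 · 816) = √691968 ≈ 831.8 → 832 mm
Long side: √(1199 · 1154) = √1383646 ≈ 1176.3 → 1176 mm

832 × 1176 mm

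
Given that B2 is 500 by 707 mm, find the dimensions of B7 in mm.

88 × 125 mm

B3: ⌊707/2⌋ × 500 = 353 × 500 mm
B4: ⌊500/2⌋ × 353 = 250 × 353 mm
B5: ⌊353/2⌋ × 250 = 176 × 250 mm
B6: ⌊250/2⌋ × 176 = 125 × 176 mm
B7: ⌊176/2⌋ × 125 = 88 × 125 mm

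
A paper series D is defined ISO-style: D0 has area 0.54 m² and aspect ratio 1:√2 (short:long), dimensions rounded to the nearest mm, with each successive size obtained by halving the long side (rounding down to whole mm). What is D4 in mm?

154 × 218 mm

Let D0's short side be w mm. w · w√2 = 0.54 m² = 540,000 mm², so w ≈ 617.9 mm and w√2 ≈ 873.9 mm → D0 = 618 × 874 mm.
D1: ⌊874/2⌋ × 618 = 437 × 618 mm
D2: ⌊618/2⌋ × 437 = 309 × 437 mm
D3: ⌊437/2⌋ × 309 = 218 × 309 mm
D4: ⌊309/2⌋ × 218 = 154 × 218 mm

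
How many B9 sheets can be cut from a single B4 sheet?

32

Each ISO step halves the sheet: 1 × B4 → 2 × B5 → 4 × B6 → 8 × B7 → …
From B4 to B9 is 5 halving steps: 2^5 = 32.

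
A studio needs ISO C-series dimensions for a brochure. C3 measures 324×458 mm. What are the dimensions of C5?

162 × 229 mm

C4: ⌊458/2⌋ × 324 = 229 × 324 mm
C5: ⌊324/2⌋ × 229 = 162 × 229 mm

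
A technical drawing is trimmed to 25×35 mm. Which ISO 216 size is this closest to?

Aspect ratio 35/25 ≈ 1.400 — close to the ISO √2 ≈ 1.414.
In the A-series (A0 area = 1 m²): A10 = 26 × 37 mm.
Off by 3 mm total — nearest standard size.

A10 (26 × 37 mm)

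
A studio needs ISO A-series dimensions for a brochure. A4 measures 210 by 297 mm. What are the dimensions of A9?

37 × 52 mm

A5: ⌊297/2⌋ × 210 = 148 × 210 mm
A6: ⌊210/2⌋ × 148 = 105 × 148 mm
A7: ⌊148/2⌋ × 105 = 74 × 105 mm
A8: ⌊105/2⌋ × 74 = 52 × 74 mm
A9: ⌊74/2⌋ × 52 = 37 × 52 mm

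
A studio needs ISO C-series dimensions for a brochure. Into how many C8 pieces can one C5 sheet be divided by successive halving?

Each ISO step halves the sheet: 1 × C5 → 2 × C6 → 4 × C7 → 8 × C8
From C5 to C8 is 3 halving steps: 2^3 = 8.

8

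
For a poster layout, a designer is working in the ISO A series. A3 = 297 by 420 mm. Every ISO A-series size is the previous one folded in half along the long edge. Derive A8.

A4: ⌊420/2⌋ × 297 = 210 × 297 mm
A5: ⌊297/2⌋ × 210 = 148 × 210 mm
A6: ⌊210/2⌋ × 148 = 105 × 148 mm
A7: ⌊148/2⌋ × 105 = 74 × 105 mm
A8: ⌊105/2⌋ × 74 = 52 × 74 mm

52 × 74 mm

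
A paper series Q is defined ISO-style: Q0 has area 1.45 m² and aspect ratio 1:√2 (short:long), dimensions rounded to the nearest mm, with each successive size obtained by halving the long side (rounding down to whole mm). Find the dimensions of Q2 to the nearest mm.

Let Q0's short side be w mm. w · w√2 = 1.45 m² = 1,450,000 mm², so w ≈ 1012.6 mm and w√2 ≈ 1432.0 mm → Q0 = 1013 × 1432 mm.
Q1: ⌊1432/2⌋ × 1013 = 716 × 1013 mm
Q2: ⌊1013/2⌋ × 716 = 506 × 716 mm

506 × 716 mm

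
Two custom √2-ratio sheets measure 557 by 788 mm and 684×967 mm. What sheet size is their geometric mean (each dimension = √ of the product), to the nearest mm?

617 × 873 mm

Short side: √(557 · 684) = √380988 ≈ 617.2 → 617 mm
Long side: √(788 · 967) = √761996 ≈ 872.9 → 873 mm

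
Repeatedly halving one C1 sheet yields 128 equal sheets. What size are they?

128 = 2^7, so 7 halving steps.
C1 → C2 → … → C8 after 7 steps.

C8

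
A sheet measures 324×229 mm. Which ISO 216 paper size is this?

Aspect ratio 324/229 ≈ 1.415 — close to the ISO √2 ≈ 1.414.
In the C-series (envelope sizes, between A and B): C4 = 229 × 324 mm.

C4 (229 × 324 mm)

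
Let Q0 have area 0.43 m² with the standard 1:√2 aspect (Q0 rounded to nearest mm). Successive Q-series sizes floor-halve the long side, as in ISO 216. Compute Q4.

Let Q0's short side be w mm. w · w√2 = 0.43 m² = 430,000 mm², so w ≈ 551.4 mm and w√2 ≈ 779.8 mm → Q0 = 551 × 780 mm.
Q1: ⌊780/2⌋ × 551 = 390 × 551 mm
Q2: ⌊551/2⌋ × 390 = 275 × 390 mm
Q3: ⌊390/2⌋ × 275 = 195 × 275 mm
Q4: ⌊275/2⌋ × 195 = 137 × 195 mm

137 × 195 mm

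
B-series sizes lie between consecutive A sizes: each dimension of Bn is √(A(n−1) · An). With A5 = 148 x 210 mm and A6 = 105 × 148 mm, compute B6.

Short side: √(148 · 105) = √15540 ≈ 124.7 → 125 mm
Long side: √(210 · 148) = √31080 ≈ 176.3 → 176 mm

125 × 176 mm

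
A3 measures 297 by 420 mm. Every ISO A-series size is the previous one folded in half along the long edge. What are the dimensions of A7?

A4: ⌊420/2⌋ × 297 = 210 × 297 mm
A5: ⌊297/2⌋ × 210 = 148 × 210 mm
A6: ⌊210/2⌋ × 148 = 105 × 148 mm
A7: ⌊148/2⌋ × 105 = 74 × 105 mm

74 × 105 mm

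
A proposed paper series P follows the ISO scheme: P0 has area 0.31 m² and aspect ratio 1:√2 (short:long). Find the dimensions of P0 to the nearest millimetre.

Let the short side be w mm. Then w · w√2 = 0.31 m² = 310,000 mm².
w² = 310,000/√2, so w ≈ 468.2 mm; long side = w√2 ≈ 662.1 mm.

468 × 662 mm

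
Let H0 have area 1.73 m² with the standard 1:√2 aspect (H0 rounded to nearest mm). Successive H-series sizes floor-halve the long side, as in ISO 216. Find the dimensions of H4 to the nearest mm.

Let H0's short side be w mm. w · w√2 = 1.73 m² = 1,730,000 mm², so w ≈ 1106.0 mm and w√2 ≈ 1564.2 mm → H0 = 1106 × 1564 mm.
H1: ⌊1564/2⌋ × 1106 = 782 × 1106 mm
H2: ⌊1106/2⌋ × 782 = 553 × 782 mm
H3: ⌊782/2⌋ × 553 = 391 × 553 mm
H4: ⌊553/2⌋ × 391 = 276 × 391 mm

276 × 391 mm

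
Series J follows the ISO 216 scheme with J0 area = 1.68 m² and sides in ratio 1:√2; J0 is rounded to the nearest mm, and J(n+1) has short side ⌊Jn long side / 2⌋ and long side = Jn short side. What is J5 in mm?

192 × 272 mm

Let J0's short side be w mm. w · w√2 = 1.68 m² = 1,680,000 mm², so w ≈ 1089.9 mm and w√2 ≈ 1541.4 mm → J0 = 1090 × 1541 mm.
J1: ⌊1541/2⌋ × 1090 = 770 × 1090 mm
J2: ⌊1090/2⌋ × 770 = 545 × 770 mm
J3: ⌊770/2⌋ × 545 = 385 × 545 mm
J4: ⌊545/2⌋ × 385 = 272 × 385 mm
J5: ⌊385/2⌋ × 272 = 192 × 272 mm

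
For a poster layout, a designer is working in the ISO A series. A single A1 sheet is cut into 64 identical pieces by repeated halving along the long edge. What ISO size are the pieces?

A7

64 = 2^6, so 6 halving steps.
A1 → A2 → … → A7 after 6 steps.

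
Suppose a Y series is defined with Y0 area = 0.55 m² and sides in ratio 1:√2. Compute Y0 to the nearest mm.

Let the short side be w mm. Then w · w√2 = 0.55 m² = 550,000 mm².
w² = 550,000/√2, so w ≈ 623.6 mm; long side = w√2 ≈ 881.9 mm.

624 × 882 mm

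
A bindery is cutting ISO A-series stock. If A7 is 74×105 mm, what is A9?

A8: ⌊105/2⌋ × 74 = 52 × 74 mm
A9: ⌊74/2⌋ × 52 = 37 × 52 mm

37 × 52 mm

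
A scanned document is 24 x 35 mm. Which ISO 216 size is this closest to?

Aspect ratio 35/24 ≈ 1.458 (ISO target is √2 ≈ 1.414).
In the A-series (A0 area = 1 m²): A10 = 26 × 37 mm.
Off by 4 mm total — nearest standard size.

A10 (26 × 37 mm)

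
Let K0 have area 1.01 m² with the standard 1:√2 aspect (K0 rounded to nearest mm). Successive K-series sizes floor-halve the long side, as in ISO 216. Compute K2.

422 × 597 mm

Let K0's short side be w mm. w · w√2 = 1.01 m² = 1,010,000 mm², so w ≈ 845.1 mm and w√2 ≈ 1195.1 mm → K0 = 845 × 1195 mm.
K1: ⌊1195/2⌋ × 845 = 597 × 845 mm
K2: ⌊845/2⌋ × 597 = 422 × 597 mm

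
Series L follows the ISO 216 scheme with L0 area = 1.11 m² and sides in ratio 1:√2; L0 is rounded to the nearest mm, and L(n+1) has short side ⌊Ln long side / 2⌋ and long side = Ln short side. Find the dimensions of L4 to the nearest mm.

Let L0's short side be w mm. w · w√2 = 1.11 m² = 1,110,000 mm², so w ≈ 885.9 mm and w√2 ≈ 1252.9 mm → L0 = 886 × 1253 mm.
L1: ⌊1253/2⌋ × 886 = 626 × 886 mm
L2: ⌊886/2⌋ × 626 = 443 × 626 mm
L3: ⌊626/2⌋ × 443 = 313 × 443 mm
L4: ⌊443/2⌋ × 313 = 221 × 313 mm

221 × 313 mm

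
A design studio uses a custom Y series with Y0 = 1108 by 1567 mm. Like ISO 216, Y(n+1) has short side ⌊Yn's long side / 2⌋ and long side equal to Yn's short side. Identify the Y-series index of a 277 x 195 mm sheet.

Y0: 1108 × 1567 mm
Y1: 783 × 1108 mm
Y2: 554 × 783 mm
Y3: 391 × 554 mm
Y4: 277 × 391 mm
Y5: 195 × 277 mm
Y6: 138 × 195 mm
→ matches Y5.

Y5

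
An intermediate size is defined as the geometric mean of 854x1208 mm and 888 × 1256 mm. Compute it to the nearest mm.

Short side: √(854 · 888) = √758352 ≈ 870.8 → 871 mm
Long side: √(1208 · 1256) = √1517248 ≈ 1231.8 → 1232 mm

871 × 1232 mm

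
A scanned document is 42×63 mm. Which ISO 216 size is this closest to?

Aspect ratio 63/42 ≈ 1.500 (ISO target is √2 ≈ 1.414).
In the B-series (B0 = 1000 × 1414 mm): B9 = 44 × 62 mm.
Off by 3 mm total — nearest standard size.

B9 (44 × 62 mm)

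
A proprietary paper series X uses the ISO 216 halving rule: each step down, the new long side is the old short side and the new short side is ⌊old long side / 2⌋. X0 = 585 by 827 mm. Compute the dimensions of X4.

146 × 206 mm

X1 = 413 × 585 mm (from X0 by 1 halving).
X2: ⌊585/2⌋ × 413 = 292 × 413 mm
X3: ⌊413/2⌋ × 292 = 206 × 292 mm
X4: ⌊292/2⌋ × 206 = 146 × 206 mm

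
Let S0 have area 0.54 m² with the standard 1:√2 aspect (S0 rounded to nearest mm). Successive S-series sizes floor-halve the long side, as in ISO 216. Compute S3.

Let S0's short side be w mm. w · w√2 = 0.54 m² = 540,000 mm², so w ≈ 617.9 mm and w√2 ≈ 873.9 mm → S0 = 618 × 874 mm.
S1: ⌊874/2⌋ × 618 = 437 × 618 mm
S2: ⌊618/2⌋ × 437 = 309 × 437 mm
S3: ⌊437/2⌋ × 309 = 218 × 309 mm

218 × 309 mm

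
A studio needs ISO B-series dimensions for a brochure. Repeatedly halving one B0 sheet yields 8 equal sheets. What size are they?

8 = 2^3, so 3 halving steps.
B0 → B1 → … → B3 after 3 steps.

B3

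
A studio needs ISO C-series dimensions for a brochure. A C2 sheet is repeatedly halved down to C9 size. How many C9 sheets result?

C2 = 458 × 648 mm; C9 = 40 × 57 mm.
Each halving step doubles the count; 7 steps from C2 to C9.
2^7 = 128.

128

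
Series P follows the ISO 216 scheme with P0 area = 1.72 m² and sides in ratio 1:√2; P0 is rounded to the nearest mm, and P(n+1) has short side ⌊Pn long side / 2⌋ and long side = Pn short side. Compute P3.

390 × 551 mm

Let P0's short side be w mm. w · w√2 = 1.72 m² = 1,720,000 mm², so w ≈ 1102.8 mm and w√2 ≈ 1559.6 mm → P0 = 1103 × 1560 mm.
P1: ⌊1560/2⌋ × 1103 = 780 × 1103 mm
P2: ⌊1103/2⌋ × 780 = 551 × 780 mm
P3: ⌊780/2⌋ × 551 = 390 × 551 mm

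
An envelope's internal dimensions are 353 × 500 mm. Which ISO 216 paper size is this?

Aspect ratio 500/353 ≈ 1.416 — close to the ISO √2 ≈ 1.414.
In the B-series (B0 = 1000 × 1414 mm): B3 = 353 × 500 mm.

B3 (353 × 500 mm)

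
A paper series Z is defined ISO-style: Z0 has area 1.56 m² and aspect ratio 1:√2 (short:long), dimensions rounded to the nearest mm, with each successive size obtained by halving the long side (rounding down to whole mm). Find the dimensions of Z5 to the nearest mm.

Let Z0's short side be w mm. w · w√2 = 1.56 m² = 1,560,000 mm², so w ≈ 1050.3 mm and w√2 ≈ 1485.3 mm → Z0 = 1050 × 1485 mm.
Z1: ⌊1485/2⌋ × 1050 = 742 × 1050 mm
Z2: ⌊1050/2⌋ × 742 = 525 × 742 mm
Z3: ⌊742/2⌋ × 525 = 371 × 525 mm
Z4: ⌊525/2⌋ × 371 = 262 × 371 mm
Z5: ⌊371/2⌋ × 262 = 185 × 262 mm

185 × 262 mm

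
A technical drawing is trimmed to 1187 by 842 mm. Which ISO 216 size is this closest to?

A0 (841 × 1189 mm)

Aspect ratio 1187/842 ≈ 1.410 — close to the ISO √2 ≈ 1.414.
In the A-series (A0 area = 1 m²): A0 = 841 × 1189 mm.
Off by 3 mm total — nearest standard size.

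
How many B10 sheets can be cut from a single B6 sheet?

16

B6 = 125 × 176 mm; B10 = 31 × 44 mm.
Each halving step doubles the count; 4 steps from B6 to B10.
2^4 = 16.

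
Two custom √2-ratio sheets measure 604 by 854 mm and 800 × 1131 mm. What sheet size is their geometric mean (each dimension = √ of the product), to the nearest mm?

695 × 983 mm

Short side: √(604 · 800) = √483200 ≈ 695.1 → 695 mm
Long side: √(854 · 1131) = √965874 ≈ 982.8 → 983 mm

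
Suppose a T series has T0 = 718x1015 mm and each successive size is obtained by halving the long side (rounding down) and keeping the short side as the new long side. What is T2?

359 × 507 mm

T1: ⌊1015/2⌋ × 718 = 507 × 718 mm
T2: ⌊718/2⌋ × 507 = 359 × 507 mm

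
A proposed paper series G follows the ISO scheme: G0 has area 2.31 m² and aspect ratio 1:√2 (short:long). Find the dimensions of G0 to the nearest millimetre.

Let the short side be w mm. Then w · w√2 = 2.31 m² = 2,310,000 mm².
w² = 2,310,000/√2, so w ≈ 1278.1 mm; long side = w√2 ≈ 1807.4 mm.

1278 × 1807 mm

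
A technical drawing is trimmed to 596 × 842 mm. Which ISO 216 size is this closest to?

Aspect ratio 842/596 ≈ 1.413 — close to the ISO √2 ≈ 1.414.
In the A-series (A0 area = 1 m²): A1 = 594 × 841 mm.
Off by 3 mm total — nearest standard size.

A1 (594 × 841 mm)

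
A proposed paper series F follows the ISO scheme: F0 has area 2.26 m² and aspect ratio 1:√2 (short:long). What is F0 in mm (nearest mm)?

Let the short side be w mm. Then w · w√2 = 2.26 m² = 2,260,000 mm².
w² = 2,260,000/√2, so w ≈ 1264.1 mm; long side = w√2 ≈ 1787.8 mm.

1264 × 1788 mm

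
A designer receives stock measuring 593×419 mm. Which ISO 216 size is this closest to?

A2 (420 × 594 mm)

Aspect ratio 593/419 ≈ 1.415 — close to the ISO √2 ≈ 1.414.
In the A-series (A0 area = 1 m²): A2 = 420 × 594 mm.
Off by 2 mm total — nearest standard size.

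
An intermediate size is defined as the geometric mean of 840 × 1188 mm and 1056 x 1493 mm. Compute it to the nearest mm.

942 × 1332 mm

Short side: √(840 · 1056) = √887040 ≈ 941.8 → 942 mm
Long side: √(1188 · 1493) = √1773684 ≈ 1331.8 → 1332 mm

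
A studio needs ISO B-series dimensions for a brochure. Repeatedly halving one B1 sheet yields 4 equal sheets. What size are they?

B3

4 = 2^2, so 2 halving steps.
B1 → B2 → … → B3 after 2 steps.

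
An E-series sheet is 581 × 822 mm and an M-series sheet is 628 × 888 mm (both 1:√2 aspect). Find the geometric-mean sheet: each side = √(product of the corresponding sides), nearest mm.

Short side: √(581 · 628) = √364868 ≈ 604.0 → 604 mm
Long side: √(822 · 888) = √729936 ≈ 854.4 → 854 mm

604 × 854 mm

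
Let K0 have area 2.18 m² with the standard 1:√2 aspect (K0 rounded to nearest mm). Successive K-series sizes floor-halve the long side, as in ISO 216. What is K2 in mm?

Let K0's short side be w mm. w · w√2 = 2.18 m² = 2,180,000 mm², so w ≈ 1241.6 mm and w√2 ≈ 1755.8 mm → K0 = 1242 × 1756 mm.
K1: ⌊1756/2⌋ × 1242 = 878 × 1242 mm
K2: ⌊1242/2⌋ × 878 = 621 × 878 mm

621 × 878 mm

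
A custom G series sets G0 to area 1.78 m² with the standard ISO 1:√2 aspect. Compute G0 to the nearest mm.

Let the short side be w mm. Then w · w√2 = 1.78 m² = 1,780,000 mm².
w² = 1,780,000/√2, so w ≈ 1121.9 mm; long side = w√2 ≈ 1586.6 mm.

1122 × 1587 mm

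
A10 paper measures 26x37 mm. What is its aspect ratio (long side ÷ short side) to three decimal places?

37 / 26 = 1.423
ISO 216 targets √2 ≈ 1.414; the +0.009 deviation is from mm rounding.

1.423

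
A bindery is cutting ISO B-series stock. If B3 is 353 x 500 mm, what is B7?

B4: ⌊500/2⌋ × 353 = 250 × 353 mm
B5: ⌊353/2⌋ × 250 = 176 × 250 mm
B6: ⌊250/2⌋ × 176 = 125 × 176 mm
B7: ⌊176/2⌋ × 125 = 88 × 125 mm

88 × 125 mm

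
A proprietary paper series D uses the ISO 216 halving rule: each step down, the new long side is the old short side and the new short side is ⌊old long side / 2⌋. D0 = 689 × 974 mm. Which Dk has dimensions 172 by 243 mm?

D0: 689 × 974 mm
D1: 487 × 689 mm
D2: 344 × 487 mm
D3: 243 × 344 mm
D4: 172 × 243 mm
D5: 121 × 172 mm
→ matches D4.

D4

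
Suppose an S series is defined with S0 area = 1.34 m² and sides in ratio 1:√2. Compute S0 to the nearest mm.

Let the short side be w mm. Then w · w√2 = 1.34 m² = 1,340,000 mm².
w² = 1,340,000/√2, so w ≈ 973.4 mm; long side = w√2 ≈ 1376.6 mm.

973 × 1377 mm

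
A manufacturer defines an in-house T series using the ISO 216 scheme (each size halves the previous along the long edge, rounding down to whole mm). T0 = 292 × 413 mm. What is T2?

146 × 206 mm

T1: ⌊413/2⌋ × 292 = 206 × 292 mm
T2: ⌊292/2⌋ × 206 = 146 × 206 mm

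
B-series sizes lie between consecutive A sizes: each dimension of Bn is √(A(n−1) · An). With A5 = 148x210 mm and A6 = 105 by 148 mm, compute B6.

Short side: √(148 · 105) = √15540 ≈ 124.7 → 125 mm
Long side: √(210 · 148) = √31080 ≈ 176.3 → 176 mm

125 × 176 mm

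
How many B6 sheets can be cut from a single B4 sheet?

4

Each ISO step halves the sheet: 1 × B4 → 2 × B5 → 4 × B6
From B4 to B6 is 2 halving steps: 2^2 = 4.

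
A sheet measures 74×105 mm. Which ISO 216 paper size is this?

A7 (74 × 105 mm)

Aspect ratio 105/74 ≈ 1.419 — close to the ISO √2 ≈ 1.414.
In the A-series (A0 area = 1 m²): A7 = 74 × 105 mm.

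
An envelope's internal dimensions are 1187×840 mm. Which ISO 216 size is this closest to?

A0 (841 × 1189 mm)

Aspect ratio 1187/840 ≈ 1.413 — close to the ISO √2 ≈ 1.414.
In the A-series (A0 area = 1 m²): A0 = 841 × 1189 mm.
Off by 3 mm total — nearest standard size.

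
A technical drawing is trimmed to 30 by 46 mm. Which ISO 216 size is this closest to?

B10 (31 × 44 mm)

Aspect ratio 46/30 ≈ 1.533 (ISO target is √2 ≈ 1.414).
In the B-series (B0 = 1000 × 1414 mm): B10 = 31 × 44 mm.
Off by 3 mm total — nearest standard size.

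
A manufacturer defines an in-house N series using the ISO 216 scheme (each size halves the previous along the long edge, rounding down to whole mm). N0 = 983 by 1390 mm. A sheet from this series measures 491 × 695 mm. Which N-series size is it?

N0: 983 × 1390 mm
N1: 695 × 983 mm
N2: 491 × 695 mm
N3: 347 × 491 mm
→ matches N2.

N2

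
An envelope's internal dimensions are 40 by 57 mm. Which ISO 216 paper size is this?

C9 (40 × 57 mm)

Aspect ratio 57/40 ≈ 1.425 — close to the ISO √2 ≈ 1.414.
In the C-series (envelope sizes, between A and B): C9 = 40 × 57 mm.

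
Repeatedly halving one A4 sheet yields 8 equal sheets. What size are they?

8 = 2^3, so 3 halving steps.
A4 → A5 → … → A7 after 3 steps.

A7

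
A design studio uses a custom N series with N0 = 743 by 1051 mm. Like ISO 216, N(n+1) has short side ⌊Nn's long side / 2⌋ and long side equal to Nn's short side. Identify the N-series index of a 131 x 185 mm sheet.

N0: 743 × 1051 mm
N1: 525 × 743 mm
N2: 371 × 525 mm
N3: 262 × 371 mm
N4: 185 × 262 mm
N5: 131 × 185 mm
N6: 92 × 131 mm
→ matches N5.

N5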